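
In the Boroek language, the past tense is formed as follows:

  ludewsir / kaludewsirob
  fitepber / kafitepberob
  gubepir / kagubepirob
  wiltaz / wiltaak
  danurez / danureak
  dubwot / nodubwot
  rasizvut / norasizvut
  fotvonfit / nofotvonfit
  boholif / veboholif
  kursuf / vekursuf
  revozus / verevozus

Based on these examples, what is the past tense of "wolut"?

nowolut

"wolut" ends in -t. The stems ending in -t (dubwot → nodubwot, rasizvut → norasizvut, fotvonfit → nofotvonfit) add the prefix no-.
So wolut → nowolut.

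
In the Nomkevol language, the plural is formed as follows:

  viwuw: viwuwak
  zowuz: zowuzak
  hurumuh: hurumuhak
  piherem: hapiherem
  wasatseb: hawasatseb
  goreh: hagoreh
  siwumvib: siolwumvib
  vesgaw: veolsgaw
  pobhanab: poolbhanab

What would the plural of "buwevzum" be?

buwevzumak

hurumuh and goreh both end in -h yet inflect differently (hurumuhak, hagoreh), so the final letter is not what conditions the rule; the last vowel is.
"buwevzum" has last vowel 'u'. The stems whose last vowel is 'u' (viwuw → viwuwak, zowuz → zowuzak, hurumuh → hurumuhak) add -ak.
The other patterns: stems whose last vowel is 'e' add the prefix ha-; stems whose last vowel is 'a' or 'i' insert -ol- after the first vowel.
So buwevzum → buwevzumak.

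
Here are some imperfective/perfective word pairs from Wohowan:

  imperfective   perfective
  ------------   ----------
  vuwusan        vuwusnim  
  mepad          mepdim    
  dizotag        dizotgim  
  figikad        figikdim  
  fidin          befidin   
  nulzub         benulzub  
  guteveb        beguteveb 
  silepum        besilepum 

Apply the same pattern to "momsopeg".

bemomsopeg

vuwusan and fidin both end in -n yet inflect differently (vuwusnim, befidin), so the final letter is not what conditions the rule; the last vowel is.
"momsopeg" has last vowel 'e'. The one such stem in the data (guteveb → beguteveb) adds the prefix be-, so the same rule applies.
So momsopeg → bemomsopeg.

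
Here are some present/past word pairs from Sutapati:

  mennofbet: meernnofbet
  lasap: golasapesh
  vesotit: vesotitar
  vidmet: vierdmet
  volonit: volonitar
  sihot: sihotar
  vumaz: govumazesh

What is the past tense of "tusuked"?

mennofbet and sihot both end in -t yet inflect differently (meernnofbet, sihotar), so the final letter is not what conditions the rule; the last vowel is.
"tusuked" has last vowel 'e'. The stems whose last vowel is 'e' (mennofbet → meernnofbet, vidmet → vierdmet) insert -er- after the first vowel.
So tusuked → tuersuked.

tuersuked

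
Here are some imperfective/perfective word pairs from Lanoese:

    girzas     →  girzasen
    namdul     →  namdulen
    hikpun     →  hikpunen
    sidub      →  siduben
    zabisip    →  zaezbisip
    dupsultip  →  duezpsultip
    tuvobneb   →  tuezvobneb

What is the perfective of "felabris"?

"felabris" has 3 vowels. The stems with 3 vowels (zabisip → zaezbisip, dupsultip → duezpsultip, tuvobneb → tuezvobneb) insert -ez- after the first vowel.
So felabris → feezlabris.

feezlabris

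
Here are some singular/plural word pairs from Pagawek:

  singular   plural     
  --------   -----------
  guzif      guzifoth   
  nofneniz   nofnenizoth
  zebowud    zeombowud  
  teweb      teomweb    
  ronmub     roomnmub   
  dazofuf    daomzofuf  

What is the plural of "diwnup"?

diomwnup

guzif and dazofuf both end in -f yet inflect differently (guzifoth, daomzofuf), so the final letter is not what conditions the rule; the last vowel is.
"diwnup" has last vowel 'u'. The stems whose last vowel is 'u' (zebowud → zeombowud, ronmub → roomnmub, dazofuf → daomzofuf) insert -om- after the first vowel.
So diwnup → diomwnup.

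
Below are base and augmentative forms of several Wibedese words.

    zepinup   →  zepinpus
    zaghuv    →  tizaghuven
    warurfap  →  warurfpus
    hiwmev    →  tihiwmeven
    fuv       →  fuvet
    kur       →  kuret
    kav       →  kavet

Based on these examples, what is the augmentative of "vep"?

vepet

kav and hiwmev both end in -v yet inflect differently (kavet, tihiwmeven), so the final letter is not what conditions the rule; the number of vowels is.
"vep" has 1 vowel. The stems with 1 vowel (kav → kavet, kur → kuret, fuv → fuvet) add -et.
So vep → vepet.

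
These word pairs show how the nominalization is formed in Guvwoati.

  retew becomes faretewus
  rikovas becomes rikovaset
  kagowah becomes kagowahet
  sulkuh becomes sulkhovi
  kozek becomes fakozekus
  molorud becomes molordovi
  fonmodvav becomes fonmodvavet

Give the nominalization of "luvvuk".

kagowah and sulkuh both end in -h yet inflect differently (kagowahet, sulkhovi), so the final letter is not what conditions the rule; the last vowel is.
"luvvuk" has last vowel 'u'. The stems whose last vowel is 'u' (molorud → molordovi, sulkuh → sulkhovi) delete the last vowel and add -ovi.
The other patterns: stems whose last vowel is 'a' add -et; stems whose last vowel is 'e' add fa- … -us around the stem.
So luvvuk → luvvkovi.

luvvkovi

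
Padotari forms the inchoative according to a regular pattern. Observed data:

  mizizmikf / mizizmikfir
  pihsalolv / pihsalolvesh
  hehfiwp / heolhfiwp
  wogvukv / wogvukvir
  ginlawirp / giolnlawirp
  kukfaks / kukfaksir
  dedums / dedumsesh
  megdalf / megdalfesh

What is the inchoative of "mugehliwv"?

muolgehliwv

megdalf and mizizmikf both end in -f yet inflect differently (megdalfesh, mizizmikfir), so the final letter is not what conditions the rule; the second-to-last letter is.
"mugehliwv" has second-to-last letter 'w'. The one such stem in the data (hehfiwp → heolhfiwp) inserts -ol- after the first vowel (as does ginlawirp), so the same rule applies.
The other patterns: stems whose second-to-last letter is 'l' or 'm' add -esh; stems whose second-to-last letter is 'k' add -ir.
So mugehliwv → muolgehliwv.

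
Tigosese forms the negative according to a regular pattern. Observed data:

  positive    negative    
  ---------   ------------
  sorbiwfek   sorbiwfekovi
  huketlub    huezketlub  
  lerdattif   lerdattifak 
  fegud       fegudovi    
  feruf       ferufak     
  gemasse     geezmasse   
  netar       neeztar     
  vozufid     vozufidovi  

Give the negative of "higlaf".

vozufid and lerdattif both have last vowel 'i' yet inflect differently (vozufidovi, lerdattifak), so the last vowel is not what conditions the rule; the final letter is.
"higlaf" ends in -f. The stems ending in -f (lerdattif → lerdattifak, feruf → ferufak) add -ak.
So higlaf → higlafak.

higlafak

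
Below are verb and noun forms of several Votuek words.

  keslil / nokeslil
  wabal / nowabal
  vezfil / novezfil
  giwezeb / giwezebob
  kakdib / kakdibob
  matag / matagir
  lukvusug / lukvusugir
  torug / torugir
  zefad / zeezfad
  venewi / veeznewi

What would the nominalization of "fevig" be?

keslil and kakdib both have last vowel 'i' yet inflect differently (nokeslil, kakdibob), so the last vowel is not what conditions the rule; the final letter is.
"fevig" ends in -g. The stems ending in -g (matag → matagir, lukvusug → lukvusugir, torug → torugir) add -ir.
So fevig → fevigir.

fevigir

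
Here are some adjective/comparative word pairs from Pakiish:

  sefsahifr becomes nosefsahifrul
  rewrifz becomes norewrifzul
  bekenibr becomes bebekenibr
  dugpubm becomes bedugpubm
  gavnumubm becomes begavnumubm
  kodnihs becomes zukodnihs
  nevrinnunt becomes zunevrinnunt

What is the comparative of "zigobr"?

"zigobr" has second-to-last letter 'b'. The stems whose second-to-last letter is 'b' (bekenibr → bebekenibr, dugpubm → bedugpubm, gavnumubm → begavnumubm) add the prefix be-.
The other patterns: stems whose second-to-last letter is 'f' add no- … -ul around the stem; stems whose second-to-last letter is 'h' or 'n' add the prefix zu-.
So zigobr → bezigobr.

bezigobr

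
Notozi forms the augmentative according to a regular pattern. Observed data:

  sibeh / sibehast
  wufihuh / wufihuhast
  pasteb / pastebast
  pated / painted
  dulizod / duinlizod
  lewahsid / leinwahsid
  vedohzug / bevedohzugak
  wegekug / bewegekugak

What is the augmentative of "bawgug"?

bebawgugak

sibeh and pated both have last vowel 'e' yet inflect differently (sibehast, painted), so the last vowel is not what conditions the rule; the final letter is.
"bawgug" ends in -g. The stems ending in -g (vedohzug → bevedohzugak, wegekug → bewegekugak) add be- … -ak around the stem.
The other patterns: stems ending in -b or -h add -ast; stems ending in -d insert -in- after the first vowel.
So bawgug → bebawgugak.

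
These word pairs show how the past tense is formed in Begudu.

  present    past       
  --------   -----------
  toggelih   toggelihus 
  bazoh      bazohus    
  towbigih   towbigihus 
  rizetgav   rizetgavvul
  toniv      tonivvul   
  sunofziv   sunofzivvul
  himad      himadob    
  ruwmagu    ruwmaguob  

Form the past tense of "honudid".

honudidob

toggelih and toniv both have last vowel 'i' yet inflect differently (toggelihus, tonivvul), so the last vowel is not what conditions the rule; the final letter is.
"honudid" ends in -d. The one such stem in the data (himad → himadob) adds -ob, so the same rule applies.
So honudid → honudidob.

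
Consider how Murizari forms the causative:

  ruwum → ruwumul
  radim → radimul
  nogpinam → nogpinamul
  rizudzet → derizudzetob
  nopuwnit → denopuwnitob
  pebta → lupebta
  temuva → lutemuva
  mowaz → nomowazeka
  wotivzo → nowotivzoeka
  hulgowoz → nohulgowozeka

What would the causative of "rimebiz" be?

radim and nopuwnit both have last vowel 'i' yet inflect differently (radimul, denopuwnitob), so the last vowel is not what conditions the rule; the final letter is.
"rimebiz" ends in -z. The stems ending in -z (mowaz → nomowazeka, hulgowoz → nohulgowozeka) add no- … -eka around the stem.
The other patterns: stems ending in -m add -ul; stems ending in -t add de- … -ob around the stem; stems ending in -a add the prefix lu-.
So rimebiz → norimebizeka.

norimebizeka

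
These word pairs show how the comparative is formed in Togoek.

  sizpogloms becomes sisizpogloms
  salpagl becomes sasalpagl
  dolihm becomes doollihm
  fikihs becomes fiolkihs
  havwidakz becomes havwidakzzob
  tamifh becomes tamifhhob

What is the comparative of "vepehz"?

veolpehz

sizpogloms and fikihs both end in -s yet inflect differently (sisizpogloms, fiolkihs), so the final letter is not what conditions the rule; the second-to-last letter is.
"vepehz" has second-to-last letter 'h'. The stems whose second-to-last letter is 'h' (dolihm → doollihm, fikihs → fiolkihs) insert -ol- after the first vowel.
So vepehz → veolpehz.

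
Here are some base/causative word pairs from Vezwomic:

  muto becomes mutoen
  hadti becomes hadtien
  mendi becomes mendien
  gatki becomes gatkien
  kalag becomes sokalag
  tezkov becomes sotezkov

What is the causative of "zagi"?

zagien

muto and tezkov both have last vowel 'o' yet inflect differently (mutoen, sotezkov), so the last vowel is not what conditions the rule; whether the stem ends in a vowel or a consonant is.
"zagi" ends in a vowel. The stems ending in a vowel (muto → mutoen, hadti → hadtien, mendi → mendien) add -en.
The other pattern: stems ending in a consonant add the prefix so-.
So zagi → zagien.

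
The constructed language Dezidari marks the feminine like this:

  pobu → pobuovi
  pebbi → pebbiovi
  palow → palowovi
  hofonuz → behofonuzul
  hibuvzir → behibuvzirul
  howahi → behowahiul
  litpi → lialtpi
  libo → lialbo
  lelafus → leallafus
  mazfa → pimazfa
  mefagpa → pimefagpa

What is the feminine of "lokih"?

pebbi and howahi both end in -i yet inflect differently (pebbiovi, behowahiul), so the final letter is not what conditions the rule; the first letter is.
"lokih" begins with l-. The stems beginning with l- (litpi → lialtpi, libo → lialbo, lelafus → leallafus) insert -al- after the first vowel.
The other patterns: stems beginning with p- add -ovi; stems beginning with h- add be- … -ul around the stem; stems beginning with m- add the prefix pi-.
So lokih → loalkih.

loalkih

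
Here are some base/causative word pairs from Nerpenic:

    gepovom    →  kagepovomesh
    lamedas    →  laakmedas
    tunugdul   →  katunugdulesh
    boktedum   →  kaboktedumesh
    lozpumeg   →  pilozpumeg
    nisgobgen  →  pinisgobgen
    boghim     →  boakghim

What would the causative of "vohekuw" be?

kavohekuwesh

gepovom and boghim both end in -m yet inflect differently (kagepovomesh, boakghim), so the final letter is not what conditions the rule; the last vowel is.
"vohekuw" has last vowel 'u'. The stems whose last vowel is 'u' (tunugdul → katunugdulesh, boktedum → kaboktedumesh) add ka- … -esh around the stem.
The other patterns: stems whose last vowel is 'e' add the prefix pi-; stems whose last vowel is 'a' or 'i' insert -ak- after the first vowel.
So vohekuw → kavohekuwesh.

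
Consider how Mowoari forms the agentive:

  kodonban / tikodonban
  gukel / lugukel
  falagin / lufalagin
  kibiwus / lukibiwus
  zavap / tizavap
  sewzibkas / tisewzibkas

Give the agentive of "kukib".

lukukib

"kukib" has last vowel 'i'. The one such stem in the data (falagin → lufalagin) adds the prefix lu-, so the same rule applies.
The other pattern: stems whose last vowel is 'a' add the prefix ti-.
So kukib → lukukib.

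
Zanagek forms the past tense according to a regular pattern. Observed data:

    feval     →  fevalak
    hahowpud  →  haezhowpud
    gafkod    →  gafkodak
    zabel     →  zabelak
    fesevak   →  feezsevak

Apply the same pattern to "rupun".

rupunak

gafkod and hahowpud both end in -d yet inflect differently (gafkodak, haezhowpud), so the final letter is not what conditions the rule; the number of vowels is.
"rupun" has 2 vowels. The stems with 2 vowels (zabel → zabelak, gafkod → gafkodak, feval → fevalak) add -ak.
The other pattern: stems with 3 vowels insert -ez- after the first vowel.
So rupun → rupunak.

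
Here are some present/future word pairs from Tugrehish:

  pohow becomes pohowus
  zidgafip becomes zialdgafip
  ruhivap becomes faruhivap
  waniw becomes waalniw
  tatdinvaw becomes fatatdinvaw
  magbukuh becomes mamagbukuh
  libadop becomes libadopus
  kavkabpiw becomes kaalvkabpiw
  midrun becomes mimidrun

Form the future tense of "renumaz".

pohow and tatdinvaw both end in -w yet inflect differently (pohowus, fatatdinvaw), so the final letter is not what conditions the rule; the last vowel is.
"renumaz" has last vowel 'a'. The stems whose last vowel is 'a' (tatdinvaw → fatatdinvaw, ruhivap → faruhivap) add the prefix fa-.
So renumaz → farenumaz.

farenumaz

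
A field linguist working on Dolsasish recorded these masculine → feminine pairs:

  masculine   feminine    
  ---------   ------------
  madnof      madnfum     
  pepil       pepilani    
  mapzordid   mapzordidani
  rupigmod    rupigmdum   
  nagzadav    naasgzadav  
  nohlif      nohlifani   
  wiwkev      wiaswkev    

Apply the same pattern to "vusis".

vusisani

"vusis" has last vowel 'i'. The stems whose last vowel is 'i' (nohlif → nohlifani, mapzordid → mapzordidani, pepil → pepilani) add -ani.
So vusis → vusisani.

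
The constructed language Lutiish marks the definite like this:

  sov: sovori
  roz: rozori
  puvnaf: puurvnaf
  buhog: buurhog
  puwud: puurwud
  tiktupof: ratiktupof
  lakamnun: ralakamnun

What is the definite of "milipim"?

"milipim" has 3 vowels. The stems with 3 vowels (tiktupof → ratiktupof, lakamnun → ralakamnun) add the prefix ra-.
The other patterns: stems with 1 vowel add -ori; stems with 2 vowels insert -ur- after the first vowel.
So milipim → ramilipim.

ramilipim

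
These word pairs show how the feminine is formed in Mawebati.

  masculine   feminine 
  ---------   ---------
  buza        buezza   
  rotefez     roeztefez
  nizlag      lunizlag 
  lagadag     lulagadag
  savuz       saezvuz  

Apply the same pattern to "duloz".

"duloz" ends in -z. The stems ending in -z (rotefez → roeztefez, savuz → saezvuz) insert -ez- after the first vowel.
So duloz → duezloz.

duezloz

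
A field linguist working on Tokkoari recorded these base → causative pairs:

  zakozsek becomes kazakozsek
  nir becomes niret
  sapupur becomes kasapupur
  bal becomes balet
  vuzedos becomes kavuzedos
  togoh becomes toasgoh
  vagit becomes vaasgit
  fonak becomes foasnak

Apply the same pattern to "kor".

koret

nir and sapupur both end in -r yet inflect differently (niret, kasapupur), so the final letter is not what conditions the rule; the number of vowels is.
"kor" has 1 vowel. The stems with 1 vowel (nir → niret, bal → balet) add -et.
The other patterns: stems with 2 vowels insert -as- after the first vowel; stems with 3 vowels add the prefix ka-.
So kor → koret.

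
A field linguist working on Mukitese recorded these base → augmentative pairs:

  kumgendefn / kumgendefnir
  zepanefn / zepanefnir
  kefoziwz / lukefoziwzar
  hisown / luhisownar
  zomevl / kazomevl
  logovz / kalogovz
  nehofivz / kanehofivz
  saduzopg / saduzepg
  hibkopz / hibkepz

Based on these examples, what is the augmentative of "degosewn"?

ludegosewnar

"degosewn" has second-to-last letter 'w'. The stems whose second-to-last letter is 'w' (kefoziwz → lukefoziwzar, hisown → luhisownar) add lu- … -ar around the stem.
The other patterns: stems whose second-to-last letter is 'f' add -ir; stems whose second-to-last letter is 'v' add the prefix ka-; stems whose second-to-last letter is 'p' change the last vowel to 'e'.
So degosewn → ludegosewnar.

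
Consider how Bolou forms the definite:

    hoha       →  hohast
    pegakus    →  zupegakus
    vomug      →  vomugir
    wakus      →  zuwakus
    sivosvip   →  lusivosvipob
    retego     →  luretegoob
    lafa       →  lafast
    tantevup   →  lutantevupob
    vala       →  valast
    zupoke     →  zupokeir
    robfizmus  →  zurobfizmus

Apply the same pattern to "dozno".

tantevup and robfizmus both have last vowel 'u' yet inflect differently (lutantevupob, zurobfizmus), so the last vowel is not what conditions the rule; the final letter is.
"dozno" ends in -o. The one such stem in the data (retego → luretegoob) adds lu- … -ob around the stem, so the same rule applies.
So dozno → ludoznoob.

ludoznoob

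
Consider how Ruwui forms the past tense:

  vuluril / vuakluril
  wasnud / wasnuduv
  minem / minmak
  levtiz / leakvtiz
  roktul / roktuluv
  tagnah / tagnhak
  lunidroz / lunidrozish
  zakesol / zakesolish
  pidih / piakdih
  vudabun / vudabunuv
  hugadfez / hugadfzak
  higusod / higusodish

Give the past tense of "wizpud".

wizpuduv

roktul and zakesol both end in -l yet inflect differently (roktuluv, zakesolish), so the final letter is not what conditions the rule; the last vowel is.
"wizpud" has last vowel 'u'. The stems whose last vowel is 'u' (wasnud → wasnuduv, roktul → roktuluv, vudabun → vudabunuv) add -uv.
So wizpud → wizpuduv.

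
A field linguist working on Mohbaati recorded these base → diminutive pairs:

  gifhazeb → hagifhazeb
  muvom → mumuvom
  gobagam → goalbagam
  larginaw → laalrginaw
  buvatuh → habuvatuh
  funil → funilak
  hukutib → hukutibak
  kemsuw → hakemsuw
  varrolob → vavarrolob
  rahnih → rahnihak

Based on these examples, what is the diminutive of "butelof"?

"butelof" has last vowel 'o'. The stems whose last vowel is 'o' (varrolob → vavarrolob, muvom → mumuvom) repeat the first consonant+vowel as a prefix.
The other patterns: stems whose last vowel is 'i' add -ak; stems whose last vowel is 'e' or 'u' add the prefix ha-; stems whose last vowel is 'a' insert -al- after the first vowel.
So butelof → bubutelof.

bubutelof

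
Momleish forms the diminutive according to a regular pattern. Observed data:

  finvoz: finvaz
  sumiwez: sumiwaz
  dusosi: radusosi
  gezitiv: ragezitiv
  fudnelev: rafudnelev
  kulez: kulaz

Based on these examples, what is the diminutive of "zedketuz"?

sumiwez and fudnelev both have last vowel 'e' yet inflect differently (sumiwaz, rafudnelev), so the last vowel is not what conditions the rule; the final letter is.
"zedketuz" ends in -z. The stems ending in -z (finvoz → finvaz, sumiwez → sumiwaz, kulez → kulaz) change the last vowel to 'a'.
The other pattern: stems ending in -i or -v add the prefix ra-.
So zedketuz → zedketaz.

zedketaz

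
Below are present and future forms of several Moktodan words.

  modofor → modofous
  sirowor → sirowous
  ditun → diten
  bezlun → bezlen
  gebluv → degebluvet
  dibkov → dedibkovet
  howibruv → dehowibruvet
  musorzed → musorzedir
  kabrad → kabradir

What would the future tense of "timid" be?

timidir

ditun and gebluv both have last vowel 'u' yet inflect differently (diten, degebluvet), so the last vowel is not what conditions the rule; the final letter is.
"timid" ends in -d. The stems ending in -d (musorzed → musorzedir, kabrad → kabradir) add -ir.
The other patterns: stems ending in -r drop the final letter and add -us; stems ending in -n change the last vowel to 'e'; stems ending in -v add de- … -et around the stem.
So timid → timidir.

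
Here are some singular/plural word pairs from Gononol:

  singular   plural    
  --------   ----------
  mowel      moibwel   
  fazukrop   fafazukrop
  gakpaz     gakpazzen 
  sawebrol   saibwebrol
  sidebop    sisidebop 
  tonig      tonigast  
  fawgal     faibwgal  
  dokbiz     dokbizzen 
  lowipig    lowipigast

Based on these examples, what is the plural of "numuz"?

lowipig and dokbiz both have last vowel 'i' yet inflect differently (lowipigast, dokbizzen), so the last vowel is not what conditions the rule; the final letter is.
"numuz" ends in -z. The stems ending in -z (dokbiz → dokbizzen, gakpaz → gakpazzen) double the final consonant and add -en.
So numuz → numuzzen.

numuzzen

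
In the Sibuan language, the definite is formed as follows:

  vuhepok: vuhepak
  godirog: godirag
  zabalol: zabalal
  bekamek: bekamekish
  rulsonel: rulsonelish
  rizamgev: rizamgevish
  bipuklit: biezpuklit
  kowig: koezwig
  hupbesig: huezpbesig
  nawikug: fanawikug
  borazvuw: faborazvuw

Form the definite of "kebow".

"kebow" has last vowel 'o'. The stems whose last vowel is 'o' (vuhepok → vuhepak, godirog → godirag, zabalol → zabalal) change the last vowel to 'a'.
So kebow → kebaw.

kebaw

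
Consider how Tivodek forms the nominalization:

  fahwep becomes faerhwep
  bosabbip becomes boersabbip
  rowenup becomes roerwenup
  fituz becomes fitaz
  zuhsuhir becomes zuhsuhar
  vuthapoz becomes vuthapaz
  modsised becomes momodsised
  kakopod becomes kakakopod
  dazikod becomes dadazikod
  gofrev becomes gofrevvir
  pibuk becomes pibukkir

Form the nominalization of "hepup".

heerpup

rowenup and fituz both have last vowel 'u' yet inflect differently (roerwenup, fitaz), so the last vowel is not what conditions the rule; the final letter is.
"hepup" ends in -p. The stems ending in -p (fahwep → faerhwep, bosabbip → boersabbip, rowenup → roerwenup) insert -er- after the first vowel.
So hepup → heerpup.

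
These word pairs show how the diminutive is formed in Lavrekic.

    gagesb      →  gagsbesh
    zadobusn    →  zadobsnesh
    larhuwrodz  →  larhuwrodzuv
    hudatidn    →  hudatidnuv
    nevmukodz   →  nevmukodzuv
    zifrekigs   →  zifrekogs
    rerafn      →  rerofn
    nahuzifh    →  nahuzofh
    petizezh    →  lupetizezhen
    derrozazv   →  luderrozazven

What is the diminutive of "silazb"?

lusilazben

"silazb" has second-to-last letter 'z'. The stems whose second-to-last letter is 'z' (petizezh → lupetizezhen, derrozazv → luderrozazven) add lu- … -en around the stem.
The other patterns: stems whose second-to-last letter is 's' delete the last vowel and add -esh; stems whose second-to-last letter is 'd' add -uv; stems whose second-to-last letter is 'f' or 'g' change the last vowel to 'o'.
So silazb → lusilazben.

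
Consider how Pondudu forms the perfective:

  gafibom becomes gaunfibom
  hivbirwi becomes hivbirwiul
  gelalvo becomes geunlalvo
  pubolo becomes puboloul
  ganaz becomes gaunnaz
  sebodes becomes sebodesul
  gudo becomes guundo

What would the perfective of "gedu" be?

gelalvo and pubolo both end in -o yet inflect differently (geunlalvo, puboloul), so the final letter is not what conditions the rule; the first letter is.
"gedu" begins with g-. The stems beginning with g- (gelalvo → geunlalvo, gudo → guundo, ganaz → gaunnaz) insert -un- after the first vowel.
So gedu → geundu.

geundu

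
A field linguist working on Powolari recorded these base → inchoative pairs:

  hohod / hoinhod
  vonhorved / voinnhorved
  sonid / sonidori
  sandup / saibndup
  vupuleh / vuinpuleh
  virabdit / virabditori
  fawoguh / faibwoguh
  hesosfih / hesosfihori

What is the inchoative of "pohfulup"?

poibhfulup

"pohfulup" has last vowel 'u'. The stems whose last vowel is 'u' (sandup → saibndup, fawoguh → faibwoguh) insert -ib- after the first vowel.
The other patterns: stems whose last vowel is 'i' add -ori; stems whose last vowel is 'e' or 'o' insert -in- after the first vowel.
So pohfulup → poibhfulup.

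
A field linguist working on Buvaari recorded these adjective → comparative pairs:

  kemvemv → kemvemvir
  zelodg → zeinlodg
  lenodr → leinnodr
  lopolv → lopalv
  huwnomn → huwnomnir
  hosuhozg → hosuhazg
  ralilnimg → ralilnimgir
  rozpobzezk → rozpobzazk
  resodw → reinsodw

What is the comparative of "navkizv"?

ralilnimg and zelodg both end in -g yet inflect differently (ralilnimgir, zeinlodg), so the final letter is not what conditions the rule; the second-to-last letter is.
"navkizv" has second-to-last letter 'z'. The stems whose second-to-last letter is 'z' (hosuhozg → hosuhazg, rozpobzezk → rozpobzazk) change the last vowel to 'a'.
The other patterns: stems whose second-to-last letter is 'm' add -ir; stems whose second-to-last letter is 'd' insert -in- after the first vowel.
So navkizv → navkazv.

navkazv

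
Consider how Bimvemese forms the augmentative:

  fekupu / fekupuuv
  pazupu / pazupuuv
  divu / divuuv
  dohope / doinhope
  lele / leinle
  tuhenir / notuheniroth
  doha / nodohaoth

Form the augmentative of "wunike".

wuinnike

divu and dohope both begin with d- yet inflect differently (divuuv, doinhope), so the first letter is not what conditions the rule; the final letter is.
"wunike" ends in -e. The stems ending in -e (dohope → doinhope, lele → leinle) insert -in- after the first vowel.
The other patterns: stems ending in -u add -uv; stems ending in -a or -r add no- … -oth around the stem.
So wunike → wuinnike.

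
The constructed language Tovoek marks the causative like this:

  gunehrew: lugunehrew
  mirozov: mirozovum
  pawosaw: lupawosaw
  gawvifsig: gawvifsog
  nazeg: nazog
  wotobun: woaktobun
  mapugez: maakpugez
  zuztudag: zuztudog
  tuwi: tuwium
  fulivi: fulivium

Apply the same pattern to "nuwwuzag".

tuwi and gawvifsig both have last vowel 'i' yet inflect differently (tuwium, gawvifsog), so the last vowel is not what conditions the rule; the final letter is.
"nuwwuzag" ends in -g. The stems ending in -g (zuztudag → zuztudog, nazeg → nazog, gawvifsig → gawvifsog) change the last vowel to 'o'.
The other patterns: stems ending in -i or -v add -um; stems ending in -w add the prefix lu-; stems ending in -n or -z insert -ak- after the first vowel.
So nuwwuzag → nuwwuzog.

nuwwuzog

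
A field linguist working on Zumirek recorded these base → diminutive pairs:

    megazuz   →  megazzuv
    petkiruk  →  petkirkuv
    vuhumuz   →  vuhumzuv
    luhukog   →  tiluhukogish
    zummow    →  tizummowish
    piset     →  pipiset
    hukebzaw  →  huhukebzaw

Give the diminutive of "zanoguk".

zummow and hukebzaw both end in -w yet inflect differently (tizummowish, huhukebzaw), so the final letter is not what conditions the rule; the last vowel is.
"zanoguk" has last vowel 'u'. The stems whose last vowel is 'u' (megazuz → megazzuv, petkiruk → petkirkuv, vuhumuz → vuhumzuv) delete the last vowel and add -uv.
So zanoguk → zanogkuv.

zanogkuv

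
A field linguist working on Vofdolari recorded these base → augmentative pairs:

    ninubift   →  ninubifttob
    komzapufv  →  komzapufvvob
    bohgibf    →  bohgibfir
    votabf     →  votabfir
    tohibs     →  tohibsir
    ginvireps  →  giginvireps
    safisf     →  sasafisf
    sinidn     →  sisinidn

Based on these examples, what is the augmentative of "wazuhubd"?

"wazuhubd" has second-to-last letter 'b'. The stems whose second-to-last letter is 'b' (bohgibf → bohgibfir, votabf → votabfir, tohibs → tohibsir) add -ir.
The other patterns: stems whose second-to-last letter is 'f' double the final consonant and add -ob; stems whose second-to-last letter is 'd', 'p' or 's' repeat the first consonant+vowel as a prefix.
So wazuhubd → wazuhubdir.

wazuhubdir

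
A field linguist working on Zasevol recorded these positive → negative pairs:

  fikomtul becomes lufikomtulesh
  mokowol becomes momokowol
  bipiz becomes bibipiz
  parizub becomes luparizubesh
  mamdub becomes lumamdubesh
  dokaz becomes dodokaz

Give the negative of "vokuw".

luvokuwesh

fikomtul and mokowol both end in -l yet inflect differently (lufikomtulesh, momokowol), so the final letter is not what conditions the rule; the last vowel is.
"vokuw" has last vowel 'u'. The stems whose last vowel is 'u' (mamdub → lumamdubesh, fikomtul → lufikomtulesh, parizub → luparizubesh) add lu- … -esh around the stem.
The other pattern: stems whose last vowel is 'a', 'i' or 'o' repeat the first consonant+vowel as a prefix.
So vokuw → luvokuwesh.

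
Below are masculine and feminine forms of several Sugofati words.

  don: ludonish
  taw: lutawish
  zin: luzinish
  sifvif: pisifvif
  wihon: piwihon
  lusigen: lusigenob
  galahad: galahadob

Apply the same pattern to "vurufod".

vurufodob

don and wihon both end in -n yet inflect differently (ludonish, piwihon), so the final letter is not what conditions the rule; the number of vowels is.
"vurufod" has 3 vowels. The stems with 3 vowels (lusigen → lusigenob, galahad → galahadob) add -ob.
So vurufod → vurufodob.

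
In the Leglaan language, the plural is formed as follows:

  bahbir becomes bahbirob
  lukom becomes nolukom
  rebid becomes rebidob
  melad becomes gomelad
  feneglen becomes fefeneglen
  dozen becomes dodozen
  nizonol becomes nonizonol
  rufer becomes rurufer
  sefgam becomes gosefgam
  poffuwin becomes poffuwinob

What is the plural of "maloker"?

mamaloker

"maloker" has last vowel 'e'. The stems whose last vowel is 'e' (rufer → rurufer, dozen → dodozen, feneglen → fefeneglen) repeat the first consonant+vowel as a prefix.
So maloker → mamaloker.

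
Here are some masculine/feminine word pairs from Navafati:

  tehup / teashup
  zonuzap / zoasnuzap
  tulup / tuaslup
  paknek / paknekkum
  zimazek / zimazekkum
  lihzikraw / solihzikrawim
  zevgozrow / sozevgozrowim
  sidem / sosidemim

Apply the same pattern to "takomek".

takomekkum

zonuzap and lihzikraw both have last vowel 'a' yet inflect differently (zoasnuzap, solihzikrawim), so the last vowel is not what conditions the rule; the final letter is.
"takomek" ends in -k. The stems ending in -k (paknek → paknekkum, zimazek → zimazekkum) double the final consonant and add -um.
The other patterns: stems ending in -p insert -as- after the first vowel; stems ending in -m or -w add so- … -im around the stem.
So takomek → takomekkum.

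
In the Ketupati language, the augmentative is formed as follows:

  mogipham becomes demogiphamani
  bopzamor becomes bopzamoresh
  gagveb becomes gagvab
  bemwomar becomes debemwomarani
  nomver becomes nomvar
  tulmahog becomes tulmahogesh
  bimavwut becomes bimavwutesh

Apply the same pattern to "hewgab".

"hewgab" has last vowel 'a'. The stems whose last vowel is 'a' (mogipham → demogiphamani, bemwomar → debemwomarani) add de- … -ani around the stem.
So hewgab → dehewgabani.

dehewgabani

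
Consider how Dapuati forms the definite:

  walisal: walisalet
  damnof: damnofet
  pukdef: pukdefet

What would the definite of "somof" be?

somofet

Every pair shown (walisal → walisalet, damnof → damnofet, pukdef → pukdefet) follows the same rule: add -et.
So somof → somofet.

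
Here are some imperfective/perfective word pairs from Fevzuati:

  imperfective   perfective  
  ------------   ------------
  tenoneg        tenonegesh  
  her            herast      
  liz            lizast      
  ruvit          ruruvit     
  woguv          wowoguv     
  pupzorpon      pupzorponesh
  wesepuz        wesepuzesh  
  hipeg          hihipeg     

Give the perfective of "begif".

hipeg and tenoneg both end in -g yet inflect differently (hihipeg, tenonegesh), so the final letter is not what conditions the rule; the number of vowels is.
"begif" has 2 vowels. The stems with 2 vowels (hipeg → hihipeg, woguv → wowoguv, ruvit → ruruvit) repeat the first consonant+vowel as a prefix.
The other patterns: stems with 1 vowel add -ast; stems with 3 vowels add -esh.
So begif → bebegif.

bebegif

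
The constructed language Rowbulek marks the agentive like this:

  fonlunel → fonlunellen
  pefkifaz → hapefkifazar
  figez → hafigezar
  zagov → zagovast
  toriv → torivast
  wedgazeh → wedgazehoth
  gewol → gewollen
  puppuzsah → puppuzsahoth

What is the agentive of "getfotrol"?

"getfotrol" ends in -l. The stems ending in -l (fonlunel → fonlunellen, gewol → gewollen) double the final consonant and add -en.
The other patterns: stems ending in -v add -ast; stems ending in -z add ha- … -ar around the stem; stems ending in -h add -oth.
So getfotrol → getfotrollen.

getfotrollen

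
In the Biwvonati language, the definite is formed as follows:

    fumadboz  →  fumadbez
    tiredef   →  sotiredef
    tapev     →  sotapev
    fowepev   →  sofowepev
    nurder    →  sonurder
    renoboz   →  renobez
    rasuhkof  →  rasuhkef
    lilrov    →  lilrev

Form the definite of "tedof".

fowepev and lilrov both end in -v yet inflect differently (sofowepev, lilrev), so the final letter is not what conditions the rule; the last vowel is.
"tedof" has last vowel 'o'. The stems whose last vowel is 'o' (fumadboz → fumadbez, renoboz → renobez, lilrov → lilrev) change the last vowel to 'e'.
The other pattern: stems whose last vowel is 'e' add the prefix so-.
So tedof → tedef.

tedef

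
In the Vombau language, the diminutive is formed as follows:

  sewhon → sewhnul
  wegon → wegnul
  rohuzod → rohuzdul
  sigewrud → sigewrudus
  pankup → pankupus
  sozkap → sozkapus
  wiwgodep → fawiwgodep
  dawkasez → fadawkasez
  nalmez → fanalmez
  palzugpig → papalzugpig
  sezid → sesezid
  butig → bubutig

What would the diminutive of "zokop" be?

zokpul

rohuzod and sigewrud both end in -d yet inflect differently (rohuzdul, sigewrudus), so the final letter is not what conditions the rule; the last vowel is.
"zokop" has last vowel 'o'. The stems whose last vowel is 'o' (sewhon → sewhnul, wegon → wegnul, rohuzod → rohuzdul) delete the last vowel and add -ul.
The other patterns: stems whose last vowel is 'a' or 'u' add -us; stems whose last vowel is 'e' add the prefix fa-; stems whose last vowel is 'i' repeat the first consonant+vowel as a prefix.
So zokop → zokpul.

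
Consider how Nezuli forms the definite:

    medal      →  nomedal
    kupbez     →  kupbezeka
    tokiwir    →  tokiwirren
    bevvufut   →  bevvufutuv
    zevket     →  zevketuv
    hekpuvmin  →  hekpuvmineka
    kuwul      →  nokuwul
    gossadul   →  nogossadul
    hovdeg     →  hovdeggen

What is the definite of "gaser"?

hovdeg and zevket both have last vowel 'e' yet inflect differently (hovdeggen, zevketuv), so the last vowel is not what conditions the rule; the final letter is.
"gaser" ends in -r. The one such stem in the data (tokiwir → tokiwirren) doubles the final consonant and adds -en (as does hovdeg), so the same rule applies.
So gaser → gaserren.

gaserren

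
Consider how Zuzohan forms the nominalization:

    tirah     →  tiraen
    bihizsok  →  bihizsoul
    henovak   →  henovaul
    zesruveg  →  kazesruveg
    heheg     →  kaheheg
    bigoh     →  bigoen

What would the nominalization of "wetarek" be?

tirah and henovak both have last vowel 'a' yet inflect differently (tiraen, henovaul), so the last vowel is not what conditions the rule; the final letter is.
"wetarek" ends in -k. The stems ending in -k (henovak → henovaul, bihizsok → bihizsoul) drop the final letter and add -ul.
The other patterns: stems ending in -h drop the final letter and add -en; stems ending in -g add the prefix ka-.
So wetarek → wetareul.

wetareul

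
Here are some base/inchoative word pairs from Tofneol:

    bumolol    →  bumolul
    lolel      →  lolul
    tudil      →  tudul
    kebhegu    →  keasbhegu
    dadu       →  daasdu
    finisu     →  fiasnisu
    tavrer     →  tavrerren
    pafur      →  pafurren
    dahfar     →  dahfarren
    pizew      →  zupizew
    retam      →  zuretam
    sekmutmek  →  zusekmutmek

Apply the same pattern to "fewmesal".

lolel and tavrer both have last vowel 'e' yet inflect differently (lolul, tavrerren), so the last vowel is not what conditions the rule; the final letter is.
"fewmesal" ends in -l. The stems ending in -l (bumolol → bumolul, lolel → lolul, tudil → tudul) change the last vowel to 'u'.
So fewmesal → fewmesul.

fewmesul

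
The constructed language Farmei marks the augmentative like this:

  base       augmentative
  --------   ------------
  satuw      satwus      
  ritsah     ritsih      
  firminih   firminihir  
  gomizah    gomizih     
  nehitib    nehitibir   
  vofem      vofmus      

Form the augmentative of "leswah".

leswih

firminih and gomizah both end in -h yet inflect differently (firminihir, gomizih), so the final letter is not what conditions the rule; the last vowel is.
"leswah" has last vowel 'a'. The stems whose last vowel is 'a' (gomizah → gomizih, ritsah → ritsih) change the last vowel to 'i'.
So leswah → leswih.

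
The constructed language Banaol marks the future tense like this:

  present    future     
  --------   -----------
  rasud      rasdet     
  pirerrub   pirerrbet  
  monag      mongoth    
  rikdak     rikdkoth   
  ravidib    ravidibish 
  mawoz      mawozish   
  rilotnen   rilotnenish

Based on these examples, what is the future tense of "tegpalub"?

pirerrub and ravidib both end in -b yet inflect differently (pirerrbet, ravidibish), so the final letter is not what conditions the rule; the last vowel is.
"tegpalub" has last vowel 'u'. The stems whose last vowel is 'u' (rasud → rasdet, pirerrub → pirerrbet) delete the last vowel and add -et.
So tegpalub → tegpalbet.

tegpalbet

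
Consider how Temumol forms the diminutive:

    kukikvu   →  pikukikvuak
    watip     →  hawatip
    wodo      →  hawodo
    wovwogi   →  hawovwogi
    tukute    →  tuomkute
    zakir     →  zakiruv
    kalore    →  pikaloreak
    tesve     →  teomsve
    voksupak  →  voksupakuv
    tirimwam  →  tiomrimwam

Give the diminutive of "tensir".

teomnsir

kalore and tukute both end in -e yet inflect differently (pikaloreak, tuomkute), so the final letter is not what conditions the rule; the first letter is.
"tensir" begins with t-. The stems beginning with t- (tirimwam → tiomrimwam, tukute → tuomkute, tesve → teomsve) insert -om- after the first vowel.
The other patterns: stems beginning with k- add pi- … -ak around the stem; stems beginning with v- or z- add -uv; stems beginning with w- add the prefix ha-.
So tensir → teomnsir.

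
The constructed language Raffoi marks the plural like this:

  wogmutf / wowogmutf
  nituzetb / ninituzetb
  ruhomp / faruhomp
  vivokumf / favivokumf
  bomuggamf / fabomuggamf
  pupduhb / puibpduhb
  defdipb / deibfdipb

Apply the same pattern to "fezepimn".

wogmutf and vivokumf both end in -f yet inflect differently (wowogmutf, favivokumf), so the final letter is not what conditions the rule; the second-to-last letter is.
"fezepimn" has second-to-last letter 'm'. The stems whose second-to-last letter is 'm' (ruhomp → faruhomp, vivokumf → favivokumf, bomuggamf → fabomuggamf) add the prefix fa-.
So fezepimn → fafezepimn.

fafezepimn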